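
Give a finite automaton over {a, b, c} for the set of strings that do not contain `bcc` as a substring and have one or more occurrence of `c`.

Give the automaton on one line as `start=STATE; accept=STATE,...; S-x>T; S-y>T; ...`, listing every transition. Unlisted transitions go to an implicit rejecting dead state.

start=s0; accept=s2,s3,s4; s0-a>s0; s0-b>s1; s0-c>s2; s1-a>s0; s1-b>s1; s1-c>s3; s2-a>s2; s2-b>s4; s2-c>s2; s3-a>s2; s3-b>s4; s3-c>s5; s4-a>s2; s4-b>s4; s4-c>s3; s5-a>s5; s5-b>s5; s5-c>s5

Handle the two conditions separately and then intersect. One (4 states) tracks partial matches of the forbidden pattern `bcc`; the other (3 states) tracks the count of `c`s, saturating at 2. Each combined state is a pair, one component from each; accept when both components accept. After merging equivalent states the machine shrinks.
With 6 states:
        a   b   c  
>  s0   s0  s1  s2 
   s1   s0  s1  s3 
 * s2   s2  s4  s2 
 * s3   s2  s4  s5 
 * s4   s2  s4  s3 
   s5   s5  s5  s5 
(> = start, * = accepting)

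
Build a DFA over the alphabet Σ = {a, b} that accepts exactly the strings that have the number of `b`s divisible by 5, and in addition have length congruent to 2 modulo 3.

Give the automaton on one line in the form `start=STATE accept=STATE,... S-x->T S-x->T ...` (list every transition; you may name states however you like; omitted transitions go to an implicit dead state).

start=s0 accept=s3 s0-a->s1 s0-b->s2 s1-a->s3 s1-b->s4 s2-a->s4 s2-b->s5 s3-a->s0 s3-b->s6 s4-a->s6 s4-b->s7 s5-a->s7 s5-b->s8 s6-a->s2 s6-b->s9 s7-a->s9 s7-b->s10 s8-a->s10 s8-b->s11 s9-a->s5 s9-b->s12 s10-a->s12 s10-b->s13 s11-a->s13 s11-b->s3 s12-a->s8 s12-b->s14 s13-a->s14 s13-b->s0 s14-a->s11 s14-b->s1

Handle the two conditions separately and then intersect. One (5 states) tracks the count of `b`s modulo 5; the other (3 states) tracks the input length modulo 3. Each combined state is a pair, one component from each; accept when both components accept.
15 states suffice.
          a    b  
>  s0     s1   s2 
   s1     s3   s4 
   s2     s4   s5 
 * s3     s0   s6 
   s4     s6   s7 
   s5     s7   s8 
   s6     s2   s9 
   s7     s9  s10 
   s8    s10  s11 
   s9     s5  s12 
   s10   s12  s13 
   s11   s13   s3 
   s12    s8  s14 
   s13   s14   s0 
   s14   s11   s1 
(> = start, * = accepting)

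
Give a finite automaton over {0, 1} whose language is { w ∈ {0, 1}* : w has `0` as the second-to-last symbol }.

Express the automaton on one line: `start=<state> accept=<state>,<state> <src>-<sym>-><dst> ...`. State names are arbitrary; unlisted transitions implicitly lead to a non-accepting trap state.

A DFA must remember the last 2 symbols (since which symbol is second-to-last isn't known until the input ends). Use one state per possible window of the last ≤2 symbols; accept from those whose window starts with `0`.
With 7 states:
        0   1  
>  q0   q1  q2 
   q1   q3  q4 
   q2   q5  q6 
 * q3   q3  q4 
 * q4   q5  q6 
   q5   q3  q4 
   q6   q5  q6 
(> = start, * = accepting)

start=q0 accept=q3,q4 q0-0->q1 q0-1->q2 q1-0->q3 q1-1->q4 q2-0->q5 q2-1->q6 q3-0->q3 q3-1->q4 q4-0->q5 q4-1->q6 q5-0->q3 q5-1->q4 q6-0->q5 q6-1->q6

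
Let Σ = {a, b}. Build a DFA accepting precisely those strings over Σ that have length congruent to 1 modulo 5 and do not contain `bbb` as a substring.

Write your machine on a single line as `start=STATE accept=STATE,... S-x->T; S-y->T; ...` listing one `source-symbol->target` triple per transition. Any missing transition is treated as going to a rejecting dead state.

start=q0; accept=q1,q2,q17; q0-a->q1; q0-b->q2; q1-a->q3; q1-b->q4; q2-a->q3; q2-b->q5; q3-a->q6; q3-b->q7; q4-a->q6; q4-b->q8; q5-a->q6; q5-b->q9; q6-a->q10; q6-b->q11; q7-a->q10; q7-b->q12; q8-a->q10; q8-b->q13; q9-a->q13; q9-b->q13; q10-a->q0; q10-b->q14; q11-a->q0; q11-b->q15; q12-a->q0; q12-b->q16; q13-a->q16; q13-b->q16; q14-a->q1; q14-b->q17; q15-a->q1; q15-b->q18; q16-a->q18; q16-b->q18; q17-a->q3; q17-b->q19; q18-a->q19; q18-b->q19; q19-a->q9; q19-b->q9

Run two small machines in parallel and take their product. One (5 states) tracks the input length modulo 5; the other (4 states) tracks partial matches of the forbidden pattern `bbb`. Each combined state is a pair, one component from each; accept when both components accept.
20 states suffice.
          a    b  
>  q0     q1   q2 
 * q1     q3   q4 
 * q2     q3   q5 
   q3     q6   q7 
   q4     q6   q8 
   q5     q6   q9 
   q6    q10  q11 
   q7    q10  q12 
   q8    q10  q13 
   q9    q13  q13 
   q10    q0  q14 
   q11    q0  q15 
   q12    q0  q16 
   q13   q16  q16 
   q14    q1  q17 
   q15    q1  q18 
   q16   q18  q18 
 * q17    q3  q19 
   q18   q19  q19 
   q19    q9   q9 
(> = start, * = accepting)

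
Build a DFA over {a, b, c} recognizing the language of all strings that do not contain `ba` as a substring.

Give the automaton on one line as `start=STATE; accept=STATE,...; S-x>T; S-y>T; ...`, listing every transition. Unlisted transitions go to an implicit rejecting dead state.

Track partial matches of the forbidden pattern `ba`. State q2 is a dead state reached once `ba` has occurred; every other state accepts. q0 means no part of `ba` is currently matched.
3 states suffice.
        a   b   c  
>* q0   q0  q1  q0 
 * q1   q2  q1  q0 
   q2   q2  q2  q2 
(> = start, * = accepting)

start=q0; accept=q0,q1; q0-a>q0; q0-b>q1; q0-c>q0; q1-a>q2; q1-b>q1; q1-c>q0; q2-a>q2; q2-b>q2; q2-c>q2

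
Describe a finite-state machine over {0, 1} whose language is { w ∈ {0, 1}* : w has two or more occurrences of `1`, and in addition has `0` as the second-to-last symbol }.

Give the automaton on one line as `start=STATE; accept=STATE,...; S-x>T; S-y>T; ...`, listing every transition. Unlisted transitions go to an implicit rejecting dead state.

Handle the two conditions separately and then intersect. One (4 states) tracks the count of `1`s, saturating at 3; the other (7 states) tracks the last 2 symbols read. Each combined state is a pair, one component from each; accept when both components accept.
A 15-state machine:
          0    1  
>  s0     s1   s2 
   s1     s3   s4 
   s2     s5   s6 
   s3     s3   s4 
   s4     s5   s6 
   s5     s7   s8 
   s6     s9  s10 
   s7     s7   s8 
 * s8     s9  s10 
   s9    s11  s12 
   s10   s13  s10 
 * s11   s11  s12 
 * s12   s13  s10 
   s13   s14  s12 
 * s14   s14  s12 
(> = start, * = accepting)

start=s0; accept=s8,s11,s12,s14; s0-0>s1; s0-1>s2; s1-0>s3; s1-1>s4; s2-0>s5; s2-1>s6; s3-0>s3; s3-1>s4; s4-0>s5; s4-1>s6; s5-0>s7; s5-1>s8; s6-0>s9; s6-1>s10; s7-0>s7; s7-1>s8; s8-0>s9; s8-1>s10; s9-0>s11; s9-1>s12; s10-0>s13; s10-1>s10; s11-0>s11; s11-1>s12; s12-0>s13; s12-1>s10; s13-0>s14; s13-1>s12; s14-0>s14; s14-1>s12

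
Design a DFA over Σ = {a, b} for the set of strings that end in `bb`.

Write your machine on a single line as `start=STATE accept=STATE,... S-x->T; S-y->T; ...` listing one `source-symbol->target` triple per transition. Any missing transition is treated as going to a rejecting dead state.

Let each state record the length of the longest suffix of the input read so far that is also a prefix of `bb`. q1 means the last symbol is `b`; q2 means the last 2 symbols are `bb`. Accept only at q2, where the string currently ends in `bb`.
        a   b  
>  q0   q0  q1 
   q1   q0  q2 
 * q2   q0  q2 
(> = start, * = accepting)

start=q0; accept=q2; q0-a->q0; q0-b->q1; q1-a->q0; q1-b->q2; q2-a->q0; q2-b->q2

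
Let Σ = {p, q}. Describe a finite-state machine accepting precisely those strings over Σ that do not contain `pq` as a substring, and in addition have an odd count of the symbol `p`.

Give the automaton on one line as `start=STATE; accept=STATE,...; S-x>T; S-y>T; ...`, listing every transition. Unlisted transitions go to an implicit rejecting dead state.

start=s0; accept=s1; s0-p>s1; s0-q>s0; s1-p>s2; s1-q>s3; s2-p>s1; s2-q>s4; s3-p>s4; s3-q>s3; s4-p>s3; s4-q>s4

Run two small machines in parallel and take their product. The first has 3 states tracking partial matches of the forbidden pattern `pq`; the second has 2 states tracking the count of `p`s modulo 2. A product state is a pair (one from each), accepting exactly when both do.
A 5-state machine:
        p   q  
>  s0   s1  s0 
 * s1   s2  s3 
   s2   s1  s4 
   s3   s4  s3 
   s4   s3  s4 
(> = start, * = accepting)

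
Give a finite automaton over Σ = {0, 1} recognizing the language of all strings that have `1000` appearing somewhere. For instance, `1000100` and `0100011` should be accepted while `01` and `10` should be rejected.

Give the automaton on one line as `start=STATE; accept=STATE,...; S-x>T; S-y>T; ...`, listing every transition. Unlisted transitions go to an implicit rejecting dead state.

start=q0; accept=q4; q0-0>q0; q0-1>q1; q1-0>q2; q1-1>q1; q2-0>q3; q2-1>q1; q3-0>q4; q3-1>q1; q4-0>q4; q4-1>q4

States q0..q3 record the length of the longest prefix of `1000` that matches the current input suffix. Reaching q4 means `1000` has been seen, and we stay there forever. Accept from q4.
A 5-state machine:
        0   1  
>  q0   q0  q1 
   q1   q2  q1 
   q2   q3  q1 
   q3   q4  q1 
 * q4   q4  q4 
(> = start, * = accepting)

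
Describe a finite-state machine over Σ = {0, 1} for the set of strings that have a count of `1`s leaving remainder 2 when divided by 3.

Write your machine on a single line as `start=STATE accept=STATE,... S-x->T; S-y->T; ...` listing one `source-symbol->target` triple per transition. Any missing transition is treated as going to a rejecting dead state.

The only thing that matters is how many `1`s have appeared, reduced mod 3. Use one state per residue: S0 for 0, …, S2 for 2. Reading `1` moves to the next residue; anything else stays put. S2 is accepting.
        0   1  
>  S0   S0  S1 
   S1   S1  S2 
 * S2   S2  S0 
(> = start, * = accepting)

start=S0; accept=S2; S0-0->S0; S0-1->S1; S1-0->S1; S1-1->S2; S2-0->S2; S2-1->S0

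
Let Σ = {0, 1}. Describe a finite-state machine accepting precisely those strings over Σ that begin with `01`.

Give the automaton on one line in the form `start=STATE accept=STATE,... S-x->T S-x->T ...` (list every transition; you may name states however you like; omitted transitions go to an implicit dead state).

Check the first 2 symbols one by one: q0 through q1 record how many have matched `01` so far; any wrong symbol goes to the dead state q3. After all 2 match we enter the accepting sink q2.
With 4 states:
        0   1  
>  q0   q1  q3 
   q1   q3  q2 
 * q2   q2  q2 
   q3   q3  q3 
(> = start, * = accepting)

start=q0 accept=q2 q0-0->q1 q0-1->q3 q1-0->q3 q1-1->q2 q2-0->q2 q2-1->q2 q3-0->q3 q3-1->q3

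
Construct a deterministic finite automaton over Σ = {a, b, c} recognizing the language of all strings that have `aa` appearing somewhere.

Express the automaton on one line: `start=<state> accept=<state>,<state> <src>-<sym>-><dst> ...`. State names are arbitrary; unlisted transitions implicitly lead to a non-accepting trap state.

Track how much of `aa` has been matched so far: state q0 is no progress, q2 is the absorbing accept state reached once `aa` has occurred. Intermediate states record partial matches; on a mismatch, fall back to the longest reusable overlap.
3 states suffice.
        a   b   c  
>  q0   q1  q0  q0 
   q1   q2  q0  q0 
 * q2   q2  q2  q2 
(> = start, * = accepting)

start=q0 accept=q2 q0-a->q1 q0-b->q0 q0-c->q0 q1-a->q2 q1-b->q0 q1-c->q0 q2-a->q2 q2-b->q2 q2-c->q2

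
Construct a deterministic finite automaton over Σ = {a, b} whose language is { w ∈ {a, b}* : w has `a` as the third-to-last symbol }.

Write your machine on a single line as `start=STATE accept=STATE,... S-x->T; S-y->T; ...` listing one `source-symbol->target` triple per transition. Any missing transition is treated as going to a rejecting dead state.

start=s0; accept=s7,s8,s9,s10; s0-a->s1; s0-b->s2; s1-a->s3; s1-b->s4; s2-a->s5; s2-b->s6; s3-a->s7; s3-b->s8; s4-a->s9; s4-b->s10; s5-a->s11; s5-b->s12; s6-a->s13; s6-b->s14; s7-a->s7; s7-b->s8; s8-a->s9; s8-b->s10; s9-a->s11; s9-b->s12; s10-a->s13; s10-b->s14; s11-a->s7; s11-b->s8; s12-a->s9; s12-b->s10; s13-a->s11; s13-b->s12; s14-a->s13; s14-b->s14

A DFA must remember the last 3 symbols (since which symbol is third-to-last isn't known until the input ends). Use one state per possible window of the last ≤3 symbols; accept from those whose window starts with `a`.
A 15-state machine:
          a    b  
>  s0     s1   s2 
   s1     s3   s4 
   s2     s5   s6 
   s3     s7   s8 
   s4     s9  s10 
   s5    s11  s12 
   s6    s13  s14 
 * s7     s7   s8 
 * s8     s9  s10 
 * s9    s11  s12 
 * s10   s13  s14 
   s11    s7   s8 
   s12    s9  s10 
   s13   s11  s12 
   s14   s13  s14 
(> = start, * = accepting)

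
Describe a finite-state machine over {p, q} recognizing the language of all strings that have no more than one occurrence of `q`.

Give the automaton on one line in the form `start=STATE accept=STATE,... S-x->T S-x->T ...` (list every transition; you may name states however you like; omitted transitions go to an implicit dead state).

start=A accept=A,B A-p->A A-q->B B-p->B B-q->C C-p->C C-q->C

Count `q`s, saturating at 2: state A means no `q` yet, B means one `q` seen, C means more than one. Each `q` increments (capped at C); other symbols loop. Accept from {A, B}.
       p  q 
>* A   A  B 
 * B   B  C 
   C   C  C 
(> = start, * = accepting)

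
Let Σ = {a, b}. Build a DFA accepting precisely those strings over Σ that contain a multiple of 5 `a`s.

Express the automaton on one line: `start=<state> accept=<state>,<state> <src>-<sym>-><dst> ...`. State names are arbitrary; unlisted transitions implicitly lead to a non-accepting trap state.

The only thing that matters is how many `a`s have appeared, reduced mod 5. Use one state per residue: s0 for 0, …, s4 for 4. Reading `a` moves to the next residue; anything else stays put. s0 is accepting.
5 states suffice.
        a   b  
>* s0   s1  s0 
   s1   s2  s1 
   s2   s3  s2 
   s3   s4  s3 
   s4   s0  s4 
(> = start, * = accepting)

start=s0 accept=s0 s0-a->s1 s0-b->s0 s1-a->s2 s1-b->s1 s2-a->s3 s2-b->s2 s3-a->s4 s3-b->s3 s4-a->s0 s4-b->s4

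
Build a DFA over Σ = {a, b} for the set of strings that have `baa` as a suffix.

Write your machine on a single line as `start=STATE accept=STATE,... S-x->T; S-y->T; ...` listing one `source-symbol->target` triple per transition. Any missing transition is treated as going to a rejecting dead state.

start=q0; accept=q3; q0-a->q0; q0-b->q1; q1-a->q2; q1-b->q1; q2-a->q3; q2-b->q1; q3-a->q0; q3-b->q1

Remember how much of `baa` the current input suffix matches. State q0 means no match yet; q1 means the last symbol is `b`; q2 means the last 2 symbols are `ba`; q3 means the last 3 symbols are `baa`. Only q3 accepts. On a mismatch, fall back to the longest proper suffix that is still a prefix of `baa`.
With 4 states:
        a   b  
>  q0   q0  q1 
   q1   q2  q1 
   q2   q3  q1 
 * q3   q0  q1 
(> = start, * = accepting)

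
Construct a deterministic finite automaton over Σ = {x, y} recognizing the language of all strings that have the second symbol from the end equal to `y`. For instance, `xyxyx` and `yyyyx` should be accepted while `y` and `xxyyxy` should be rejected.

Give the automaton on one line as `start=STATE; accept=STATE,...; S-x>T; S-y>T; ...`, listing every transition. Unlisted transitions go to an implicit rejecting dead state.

start=s0; accept=s5,s6; s0-x>s1; s0-y>s2; s1-x>s3; s1-y>s4; s2-x>s5; s2-y>s6; s3-x>s3; s3-y>s4; s4-x>s5; s4-y>s6; s5-x>s3; s5-y>s4; s6-x>s5; s6-y>s6

A DFA must remember the last 2 symbols (since which symbol is second-to-last isn't known until the input ends). Use one state per possible window of the last ≤2 symbols; accept from those whose window starts with `y`.
With 7 states:
        x   y  
>  s0   s1  s2 
   s1   s3  s4 
   s2   s5  s6 
   s3   s3  s4 
   s4   s5  s6 
 * s5   s3  s4 
 * s6   s5  s6 
(> = start, * = accepting)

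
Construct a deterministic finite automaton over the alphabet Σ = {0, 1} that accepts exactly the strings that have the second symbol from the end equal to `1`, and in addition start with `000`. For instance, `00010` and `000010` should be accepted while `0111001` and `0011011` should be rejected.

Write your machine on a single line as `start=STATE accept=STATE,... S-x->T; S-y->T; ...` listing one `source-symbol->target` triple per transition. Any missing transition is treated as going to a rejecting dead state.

Build one automaton per condition and run them in lockstep. One (7 states) tracks the last 2 symbols read; the other (5 states) tracks whether the input so far still matches the prefix `000`. Each combined state is a pair, one component from each; accept when both components accept. Minimizing collapses redundant product states.
8 states suffice.
        0   1  
>  q0   q1  q2 
   q1   q3  q2 
   q2   q2  q2 
   q3   q4  q2 
   q4   q4  q5 
   q5   q6  q7 
 * q6   q4  q5 
 * q7   q6  q7 
(> = start, * = accepting)

start=q0; accept=q6,q7; q0-0->q1; q0-1->q2; q1-0->q3; q1-1->q2; q2-0->q2; q2-1->q2; q3-0->q4; q3-1->q2; q4-0->q4; q4-1->q5; q5-0->q6; q5-1->q7; q6-0->q4; q6-1->q5; q7-0->q6; q7-1->q7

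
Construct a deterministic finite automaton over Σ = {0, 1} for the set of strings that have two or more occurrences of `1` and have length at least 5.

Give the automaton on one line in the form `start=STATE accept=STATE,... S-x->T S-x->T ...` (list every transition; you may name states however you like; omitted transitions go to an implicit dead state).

Handle the two conditions separately and then intersect. The first has 4 states tracking the count of `1`s, saturating at 3; the second has 7 states tracking the input length, saturating at 6. A product state is a pair (one from each), accepting exactly when both do.
With 22 states:
          0    1  
>  q0     q1   q2 
   q1     q3   q4 
   q2     q4   q5 
   q3     q6   q7 
   q4     q7   q8 
   q5     q8   q9 
   q6    q10  q11 
   q7    q11  q12 
   q8    q12  q13 
   q9    q13  q13 
   q10   q14  q15 
   q11   q15  q16 
   q12   q16  q17 
   q13   q17  q17 
   q14   q18  q19 
   q15   q19  q20 
 * q16   q20  q21 
 * q17   q21  q21 
   q18   q18  q19 
   q19   q19  q20 
 * q20   q20  q21 
 * q21   q21  q21 
(> = start, * = accepting)

start=q0 accept=q16,q17,q20,q21 q0-0->q1 q0-1->q2 q1-0->q3 q1-1->q4 q2-0->q4 q2-1->q5 q3-0->q6 q3-1->q7 q4-0->q7 q4-1->q8 q5-0->q8 q5-1->q9 q6-0->q10 q6-1->q11 q7-0->q11 q7-1->q12 q8-0->q12 q8-1->q13 q9-0->q13 q9-1->q13 q10-0->q14 q10-1->q15 q11-0->q15 q11-1->q16 q12-0->q16 q12-1->q17 q13-0->q17 q13-1->q17 q14-0->q18 q14-1->q19 q15-0->q19 q15-1->q20 q16-0->q20 q16-1->q21 q17-0->q21 q17-1->q21 q18-0->q18 q18-1->q19 q19-0->q19 q19-1->q20 q20-0->q20 q20-1->q21 q21-0->q21 q21-1->q21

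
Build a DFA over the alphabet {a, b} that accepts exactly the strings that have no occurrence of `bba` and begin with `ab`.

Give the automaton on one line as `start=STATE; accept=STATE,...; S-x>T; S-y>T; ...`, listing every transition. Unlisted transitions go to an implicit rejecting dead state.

start=q0; accept=q3,q4,q5; q0-a>q1; q0-b>q2; q1-a>q2; q1-b>q3; q2-a>q2; q2-b>q2; q3-a>q4; q3-b>q5; q4-a>q4; q4-b>q3; q5-a>q2; q5-b>q5

Handle the two conditions separately and then intersect. The first has 4 states tracking partial matches of the forbidden pattern `bba`; the second has 4 states tracking whether the input so far still matches the prefix `ab`. A product state is a pair (one from each), accepting exactly when both do. After merging equivalent states the machine shrinks.
A 6-state machine:
        a   b  
>  q0   q1  q2 
   q1   q2  q3 
   q2   q2  q2 
 * q3   q4  q5 
 * q4   q4  q3 
 * q5   q2  q5 
(> = start, * = accepting)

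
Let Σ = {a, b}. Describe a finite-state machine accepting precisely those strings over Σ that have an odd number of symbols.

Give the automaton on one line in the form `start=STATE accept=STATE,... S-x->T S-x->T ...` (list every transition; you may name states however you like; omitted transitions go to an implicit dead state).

start=S0 accept=S1 S0-a->S1 S0-b->S1 S1-a->S0 S1-b->S0

Only the length mod 2 matters, so use a 2-cycle: from any state, every input symbol moves to the next state, wrapping S1 back to S0. Mark S1 accepting.
With 2 states:
        a   b  
>  S0   S1  S1 
 * S1   S0  S0 
(> = start, * = accepting)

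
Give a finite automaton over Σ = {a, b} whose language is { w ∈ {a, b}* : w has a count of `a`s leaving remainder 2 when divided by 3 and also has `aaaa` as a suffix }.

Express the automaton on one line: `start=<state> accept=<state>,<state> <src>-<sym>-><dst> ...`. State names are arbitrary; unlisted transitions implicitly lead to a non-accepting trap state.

Build one automaton per condition and run them in lockstep. The first has 3 states tracking the count of `a`s modulo 3; the second has 5 states tracking how much of the suffix `aaaa` has currently been matched. A product state is a pair (one from each), accepting exactly when both do. After merging equivalent states the machine shrinks.
A 7-state machine:
        a   b  
>  S0   S1  S0 
   S1   S2  S1 
   S2   S3  S4 
   S3   S5  S0 
   S4   S0  S4 
   S5   S6  S1 
 * S6   S3  S4 
(> = start, * = accepting)

start=S0 accept=S6 S0-a->S1 S0-b->S0 S1-a->S2 S1-b->S1 S2-a->S3 S2-b->S4 S3-a->S5 S3-b->S0 S4-a->S0 S4-b->S4 S5-a->S6 S5-b->S1 S6-a->S3 S6-b->S4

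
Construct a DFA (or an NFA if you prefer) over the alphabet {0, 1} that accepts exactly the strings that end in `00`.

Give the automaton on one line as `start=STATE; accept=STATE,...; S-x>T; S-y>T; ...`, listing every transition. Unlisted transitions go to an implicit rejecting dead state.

start=q0; accept=q2; q0-0>q1; q0-1>q0; q1-0>q2; q1-1>q0; q2-0>q2; q2-1>q0

Remember how much of `00` the current input suffix matches. State q0 means no match yet; q1 means the last symbol is `0`; q2 means the last 2 symbols are `00`. Only q2 accepts. On a mismatch, fall back to the longest proper suffix that is still a prefix of `00`.
3 states suffice.
        0   1  
>  q0   q1  q0 
   q1   q2  q0 
 * q2   q2  q0 
(> = start, * = accepting)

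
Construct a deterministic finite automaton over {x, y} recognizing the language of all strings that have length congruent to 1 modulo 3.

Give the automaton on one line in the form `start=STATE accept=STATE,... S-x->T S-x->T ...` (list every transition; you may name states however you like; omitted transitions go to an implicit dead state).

start=S0 accept=S1 S0-x->S1 S0-y->S1 S1-x->S2 S1-y->S2 S2-x->S0 S2-y->S0

Count input length modulo 3: every symbol advances one step around the cycle S0 → S1 → S2 → S0. Accept at S1.
With 3 states:
        x   y  
>  S0   S1  S1 
 * S1   S2  S2 
   S2   S0  S0 
(> = start, * = accepting)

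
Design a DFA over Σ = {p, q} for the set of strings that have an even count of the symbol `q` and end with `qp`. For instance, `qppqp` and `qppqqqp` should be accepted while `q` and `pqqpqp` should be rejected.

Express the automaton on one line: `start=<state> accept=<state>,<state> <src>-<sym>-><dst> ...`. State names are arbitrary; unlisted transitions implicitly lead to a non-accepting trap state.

start=S0 accept=S3 S0-p->S0 S0-q->S1 S1-p->S1 S1-q->S2 S2-p->S3 S2-q->S1 S3-p->S0 S3-q->S1

Run two small machines in parallel and take their product. One (2 states) tracks the count of `q`s modulo 2; the other (3 states) tracks how much of the suffix `qp` has currently been matched. Each combined state is a pair, one component from each; accept when both components accept. After merging equivalent states the machine shrinks.
With 4 states:
        p   q  
>  S0   S0  S1 
   S1   S1  S2 
   S2   S3  S1 
 * S3   S0  S1 
(> = start, * = accepting)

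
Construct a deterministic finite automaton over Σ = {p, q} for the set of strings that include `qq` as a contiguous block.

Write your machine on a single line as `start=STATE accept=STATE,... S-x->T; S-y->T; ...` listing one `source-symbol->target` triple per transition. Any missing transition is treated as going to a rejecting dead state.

Track how much of `qq` has been matched so far: state S0 is no progress, S2 is the absorbing accept state reached once `qq` has occurred. Intermediate states record partial matches; on a mismatch, fall back to the longest reusable overlap.
With 3 states:
        p   q  
>  S0   S0  S1 
   S1   S0  S2 
 * S2   S2  S2 
(> = start, * = accepting)

start=S0; accept=S2; S0-p->S0; S0-q->S1; S1-p->S0; S1-q->S2; S2-p->S2; S2-q->S2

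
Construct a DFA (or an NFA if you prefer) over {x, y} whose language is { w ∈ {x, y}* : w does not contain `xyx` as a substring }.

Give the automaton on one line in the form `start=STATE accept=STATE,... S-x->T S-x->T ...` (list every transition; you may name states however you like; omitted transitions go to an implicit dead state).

start=q0 accept=q0,q1,q2 q0-x->q1 q0-y->q0 q1-x->q1 q1-y->q2 q2-x->q3 q2-y->q0 q3-x->q3 q3-y->q3

Track partial matches of the forbidden pattern `xyx`. State q3 is a dead state reached once `xyx` has occurred; every other state accepts. q0 means no part of `xyx` is currently matched.
A 4-state machine:
        x   y  
>* q0   q1  q0 
 * q1   q1  q2 
 * q2   q3  q0 
   q3   q3  q3 
(> = start, * = accepting)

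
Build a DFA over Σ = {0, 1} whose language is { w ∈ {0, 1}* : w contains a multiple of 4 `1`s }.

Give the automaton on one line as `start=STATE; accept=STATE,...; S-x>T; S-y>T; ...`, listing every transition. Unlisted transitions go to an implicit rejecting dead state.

The only thing that matters is how many `1`s have appeared, reduced mod 4. Use one state per residue: q0 for 0, …, q3 for 3. Reading `1` moves to the next residue; anything else stays put. q0 is accepting.
        0   1  
>* q0   q0  q1 
   q1   q1  q2 
   q2   q2  q3 
   q3   q3  q0 
(> = start, * = accepting)

start=q0; accept=q0; q0-0>q0; q0-1>q1; q1-0>q1; q1-1>q2; q2-0>q2; q2-1>q3; q3-0>q3; q3-1>q0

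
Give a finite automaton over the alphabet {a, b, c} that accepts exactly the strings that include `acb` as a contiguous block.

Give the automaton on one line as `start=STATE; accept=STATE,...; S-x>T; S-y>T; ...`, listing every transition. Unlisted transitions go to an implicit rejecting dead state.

States q0..q2 record the length of the longest prefix of `acb` that matches the current input suffix. Reaching q3 means `acb` has been seen, and we stay there forever. Accept from q3.
With 4 states:
        a   b   c  
>  q0   q1  q0  q0 
   q1   q1  q0  q2 
   q2   q1  q3  q0 
 * q3   q3  q3  q3 
(> = start, * = accepting)

start=q0; accept=q3; q0-a>q1; q0-b>q0; q0-c>q0; q1-a>q1; q1-b>q0; q1-c>q2; q2-a>q1; q2-b>q3; q2-c>q0; q3-a>q3; q3-b>q3; q3-c>q3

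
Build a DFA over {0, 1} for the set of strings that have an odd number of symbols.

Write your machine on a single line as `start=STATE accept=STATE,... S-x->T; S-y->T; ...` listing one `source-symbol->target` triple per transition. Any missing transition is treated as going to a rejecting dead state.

Only the length mod 2 matters, so use a 2-cycle: from any state, every input symbol moves to the next state, wrapping q1 back to q0. Mark q1 accepting.
        0   1  
>  q0   q1  q1 
 * q1   q0  q0 
(> = start, * = accepting)

start=q0; accept=q1; q0-0->q1; q0-1->q1; q1-0->q0; q1-1->q0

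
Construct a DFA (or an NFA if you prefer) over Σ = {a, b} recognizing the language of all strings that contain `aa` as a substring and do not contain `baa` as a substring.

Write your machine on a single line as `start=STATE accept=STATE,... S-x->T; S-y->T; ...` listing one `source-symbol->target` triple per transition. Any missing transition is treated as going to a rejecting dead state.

start=S0; accept=S3,S5,S7; S0-a->S1; S0-b->S2; S1-a->S3; S1-b->S2; S2-a->S4; S2-b->S2; S3-a->S3; S3-b->S5; S4-a->S6; S4-b->S2; S5-a->S7; S5-b->S5; S6-a->S6; S6-b->S6; S7-a->S6; S7-b->S5

Build one automaton per condition and run them in lockstep. The first has 3 states tracking whether and how much of `aa` has been seen; the second has 4 states tracking partial matches of the forbidden pattern `baa`. A product state is a pair (one from each), accepting exactly when both do.
        a   b  
>  S0   S1  S2 
   S1   S3  S2 
   S2   S4  S2 
 * S3   S3  S5 
   S4   S6  S2 
 * S5   S7  S5 
   S6   S6  S6 
 * S7   S6  S5 
(> = start, * = accepting)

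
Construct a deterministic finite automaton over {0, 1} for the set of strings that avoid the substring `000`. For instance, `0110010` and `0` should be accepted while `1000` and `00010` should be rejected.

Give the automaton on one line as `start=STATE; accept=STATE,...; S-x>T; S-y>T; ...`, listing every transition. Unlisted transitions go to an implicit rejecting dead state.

This is the complement of 'contains `000`'. Use the same substring-matching states — A through D holding how much of `000` has just been matched — but flip the accepting set: everything except the trap D accepts.
With 4 states:
       0  1 
>* A   B  A 
 * B   C  A 
 * C   D  A 
   D   D  D 
(> = start, * = accepting)

start=A; accept=A,B,C; A-0>B; A-1>A; B-0>C; B-1>A; C-0>D; C-1>A; D-0>D; D-1>D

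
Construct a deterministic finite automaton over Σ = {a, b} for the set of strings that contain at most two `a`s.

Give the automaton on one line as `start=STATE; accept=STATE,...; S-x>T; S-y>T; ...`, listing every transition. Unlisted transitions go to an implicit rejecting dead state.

start=S0; accept=S0,S1,S2; S0-a>S1; S0-b>S0; S1-a>S2; S1-b>S1; S2-a>S3; S2-b>S2; S3-a>S3; S3-b>S3

Count `a`s, saturating at 3: states S0 through S2 mean 0 through 2 `a`s seen; S3 means more than 2. Each `a` increments (capped at S3); other symbols loop. Accept from {S0, S1, S2}.
4 states suffice.
        a   b  
>* S0   S1  S0 
 * S1   S2  S1 
 * S2   S3  S2 
   S3   S3  S3 
(> = start, * = accepting)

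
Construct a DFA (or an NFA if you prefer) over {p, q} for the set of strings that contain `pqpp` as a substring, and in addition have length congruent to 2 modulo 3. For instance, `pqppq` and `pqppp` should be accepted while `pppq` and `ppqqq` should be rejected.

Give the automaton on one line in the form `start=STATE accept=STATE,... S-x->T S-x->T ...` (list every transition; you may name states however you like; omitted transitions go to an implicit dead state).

Handle the two conditions separately and then intersect. The first has 5 states tracking whether and how much of `pqpp` has been seen; the second has 3 states tracking the input length modulo 3. A product state is a pair (one from each), accepting exactly when both do.
A 15-state machine:
          p    q  
>  s0     s1   s2 
   s1     s3   s4 
   s2     s3   s5 
   s3     s6   s7 
   s4     s8   s0 
   s5     s6   s0 
   s6     s1   s9 
   s7    s10   s2 
   s8    s11   s9 
   s9    s12   s5 
   s10   s13   s4 
   s11   s13  s13 
   s12   s14   s7 
 * s13   s14  s14 
   s14   s11  s11 
(> = start, * = accepting)

start=s0 accept=s13 s0-p->s1 s0-q->s2 s1-p->s3 s1-q->s4 s2-p->s3 s2-q->s5 s3-p->s6 s3-q->s7 s4-p->s8 s4-q->s0 s5-p->s6 s5-q->s0 s6-p->s1 s6-q->s9 s7-p->s10 s7-q->s2 s8-p->s11 s8-q->s9 s9-p->s12 s9-q->s5 s10-p->s13 s10-q->s4 s11-p->s13 s11-q->s13 s12-p->s14 s12-q->s7 s13-p->s14 s13-q->s14 s14-p->s11 s14-q->s11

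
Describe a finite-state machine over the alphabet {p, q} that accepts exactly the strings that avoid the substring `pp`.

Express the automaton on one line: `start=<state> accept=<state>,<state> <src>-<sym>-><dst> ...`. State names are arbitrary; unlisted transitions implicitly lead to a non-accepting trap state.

start=s0 accept=s0,s1 s0-p->s1 s0-q->s0 s1-p->s2 s1-q->s0 s2-p->s2 s2-q->s2

This is the complement of 'contains `pp`'. Use the same substring-matching states — s0 through s2 holding how much of `pp` has just been matched — but flip the accepting set: everything except the trap s2 accepts.
3 states suffice.
        p   q  
>* s0   s1  s0 
 * s1   s2  s0 
   s2   s2  s2 
(> = start, * = accepting)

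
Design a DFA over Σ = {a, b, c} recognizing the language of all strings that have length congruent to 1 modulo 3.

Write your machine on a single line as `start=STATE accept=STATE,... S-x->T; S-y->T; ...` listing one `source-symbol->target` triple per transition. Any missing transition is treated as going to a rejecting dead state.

start=q0; accept=q1; q0-a->q1; q0-b->q1; q0-c->q1; q1-a->q2; q1-b->q2; q1-c->q2; q2-a->q0; q2-b->q0; q2-c->q0

Only the length mod 3 matters, so use a 3-cycle: from any state, every input symbol moves to the next state, wrapping q2 back to q0. Mark q1 accepting.
3 states suffice.
        a   b   c  
>  q0   q1  q1  q1 
 * q1   q2  q2  q2 
   q2   q0  q0  q0 
(> = start, * = accepting)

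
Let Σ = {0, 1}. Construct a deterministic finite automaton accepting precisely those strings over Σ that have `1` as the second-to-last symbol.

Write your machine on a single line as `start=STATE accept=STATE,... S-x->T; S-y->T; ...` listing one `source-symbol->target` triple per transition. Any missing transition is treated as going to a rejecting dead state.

A DFA must remember the last 2 symbols (since which symbol is second-to-last isn't known until the input ends). Use one state per possible window of the last ≤2 symbols; accept from those whose window starts with `1`.
With 7 states:
        0   1  
>  q0   q1  q2 
   q1   q3  q4 
   q2   q5  q6 
   q3   q3  q4 
   q4   q5  q6 
 * q5   q3  q4 
 * q6   q5  q6 
(> = start, * = accepting)

start=q0; accept=q5,q6; q0-0->q1; q0-1->q2; q1-0->q3; q1-1->q4; q2-0->q5; q2-1->q6; q3-0->q3; q3-1->q4; q4-0->q5; q4-1->q6; q5-0->q3; q5-1->q4; q6-0->q5; q6-1->q6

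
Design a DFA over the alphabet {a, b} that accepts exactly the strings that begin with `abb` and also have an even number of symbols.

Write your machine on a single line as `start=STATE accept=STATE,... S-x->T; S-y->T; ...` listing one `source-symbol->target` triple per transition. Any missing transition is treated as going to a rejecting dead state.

start=s0; accept=s5; s0-a->s1; s0-b->s2; s1-a->s2; s1-b->s3; s2-a->s2; s2-b->s2; s3-a->s2; s3-b->s4; s4-a->s5; s4-b->s5; s5-a->s4; s5-b->s4

Handle the two conditions separately and then intersect. One (5 states) tracks whether the input so far still matches the prefix `abb`; the other (2 states) tracks the input length modulo 2. Each combined state is a pair, one component from each; accept when both components accept. After merging equivalent states the machine shrinks.
        a   b  
>  s0   s1  s2 
   s1   s2  s3 
   s2   s2  s2 
   s3   s2  s4 
   s4   s5  s5 
 * s5   s4  s4 
(> = start, * = accepting)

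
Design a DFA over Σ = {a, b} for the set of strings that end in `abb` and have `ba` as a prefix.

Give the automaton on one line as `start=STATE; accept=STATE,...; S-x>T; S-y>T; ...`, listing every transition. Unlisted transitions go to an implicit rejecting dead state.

Build one automaton per condition and run them in lockstep. One (4 states) tracks how much of the suffix `abb` has currently been matched; the other (4 states) tracks whether the input so far still matches the prefix `ba`. Each combined state is a pair, one component from each; accept when both components accept. After merging equivalent states the machine shrinks.
        a   b  
>  s0   s1  s2 
   s1   s1  s1 
   s2   s3  s1 
   s3   s3  s4 
   s4   s3  s5 
 * s5   s3  s6 
   s6   s3  s6 
(> = start, * = accepting)

start=s0; accept=s5; s0-a>s1; s0-b>s2; s1-a>s1; s1-b>s1; s2-a>s3; s2-b>s1; s3-a>s3; s3-b>s4; s4-a>s3; s4-b>s5; s5-a>s3; s5-b>s6; s6-a>s3; s6-b>s6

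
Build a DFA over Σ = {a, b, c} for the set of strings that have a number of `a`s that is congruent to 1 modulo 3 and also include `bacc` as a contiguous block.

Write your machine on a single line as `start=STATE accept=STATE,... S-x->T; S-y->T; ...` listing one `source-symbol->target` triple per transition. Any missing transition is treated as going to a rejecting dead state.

start=s0; accept=s11; s0-a->s1; s0-b->s2; s0-c->s0; s1-a->s3; s1-b->s4; s1-c->s1; s2-a->s5; s2-b->s2; s2-c->s0; s3-a->s0; s3-b->s6; s3-c->s3; s4-a->s7; s4-b->s4; s4-c->s1; s5-a->s3; s5-b->s4; s5-c->s8; s6-a->s9; s6-b->s6; s6-c->s3; s7-a->s0; s7-b->s6; s7-c->s10; s8-a->s3; s8-b->s4; s8-c->s11; s9-a->s1; s9-b->s2; s9-c->s12; s10-a->s0; s10-b->s6; s10-c->s13; s11-a->s13; s11-b->s11; s11-c->s11; s12-a->s1; s12-b->s2; s12-c->s14; s13-a->s14; s13-b->s13; s13-c->s13; s14-a->s11; s14-b->s14; s14-c->s14

Run two small machines in parallel and take their product. One (3 states) tracks the count of `a`s modulo 3; the other (5 states) tracks whether and how much of `bacc` has been seen. Each combined state is a pair, one component from each; accept when both components accept.
          a    b    c  
>  s0     s1   s2   s0 
   s1     s3   s4   s1 
   s2     s5   s2   s0 
   s3     s0   s6   s3 
   s4     s7   s4   s1 
   s5     s3   s4   s8 
   s6     s9   s6   s3 
   s7     s0   s6  s10 
   s8     s3   s4  s11 
   s9     s1   s2  s12 
   s10    s0   s6  s13 
 * s11   s13  s11  s11 
   s12    s1   s2  s14 
   s13   s14  s13  s13 
   s14   s11  s14  s14 
(> = start, * = accepting)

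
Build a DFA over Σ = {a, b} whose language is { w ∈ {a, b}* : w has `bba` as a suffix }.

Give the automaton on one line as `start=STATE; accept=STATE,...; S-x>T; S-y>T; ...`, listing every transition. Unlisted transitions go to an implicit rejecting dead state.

start=S0; accept=S3; S0-a>S0; S0-b>S1; S1-a>S0; S1-b>S2; S2-a>S3; S2-b>S2; S3-a>S0; S3-b>S1

Remember how much of `bba` the current input suffix matches. State S0 means no match yet; S1 means the last symbol is `b`; S2 means the last 2 symbols are `bb`; S3 means the last 3 symbols are `bba`. Only S3 accepts. On a mismatch, fall back to the longest proper suffix that is still a prefix of `bba`.
4 states suffice.
        a   b  
>  S0   S0  S1 
   S1   S0  S2 
   S2   S3  S2 
 * S3   S0  S1 
(> = start, * = accepting)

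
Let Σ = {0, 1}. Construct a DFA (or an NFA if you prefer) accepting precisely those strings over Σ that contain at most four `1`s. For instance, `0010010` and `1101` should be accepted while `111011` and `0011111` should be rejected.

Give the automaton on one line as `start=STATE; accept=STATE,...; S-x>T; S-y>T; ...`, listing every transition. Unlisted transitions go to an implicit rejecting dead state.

start=s0; accept=s0,s1,s2,s3,s4; s0-0>s0; s0-1>s1; s1-0>s1; s1-1>s2; s2-0>s2; s2-1>s3; s3-0>s3; s3-1>s4; s4-0>s4; s4-1>s5; s5-0>s5; s5-1>s5

Only the number of `1`s matters, and only up to 5. Make a chain s0 → s1 → s2 → s3 → s4 → s5 advanced by each `1` (with s5 absorbing); every other symbol self-loops. The accepting set is {s0, s1, s2, s3, s4}.
A 6-state machine:
        0   1  
>* s0   s0  s1 
 * s1   s1  s2 
 * s2   s2  s3 
 * s3   s3  s4 
 * s4   s4  s5 
   s5   s5  s5 
(> = start, * = accepting)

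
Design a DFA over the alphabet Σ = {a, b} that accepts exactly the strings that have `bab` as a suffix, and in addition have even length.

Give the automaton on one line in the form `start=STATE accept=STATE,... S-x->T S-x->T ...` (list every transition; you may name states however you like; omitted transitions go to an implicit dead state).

start=q0 accept=q7 q0-a->q1 q0-b->q2 q1-a->q0 q1-b->q3 q2-a->q4 q2-b->q3 q3-a->q5 q3-b->q2 q4-a->q1 q4-b->q6 q5-a->q0 q5-b->q7 q6-a->q4 q6-b->q3 q7-a->q5 q7-b->q2

Handle the two conditions separately and then intersect. One (4 states) tracks how much of the suffix `bab` has currently been matched; the other (2 states) tracks the input length modulo 2. Each combined state is a pair, one component from each; accept when both components accept.
An 8-state machine:
        a   b  
>  q0   q1  q2 
   q1   q0  q3 
   q2   q4  q3 
   q3   q5  q2 
   q4   q1  q6 
   q5   q0  q7 
   q6   q4  q3 
 * q7   q5  q2 
(> = start, * = accepting)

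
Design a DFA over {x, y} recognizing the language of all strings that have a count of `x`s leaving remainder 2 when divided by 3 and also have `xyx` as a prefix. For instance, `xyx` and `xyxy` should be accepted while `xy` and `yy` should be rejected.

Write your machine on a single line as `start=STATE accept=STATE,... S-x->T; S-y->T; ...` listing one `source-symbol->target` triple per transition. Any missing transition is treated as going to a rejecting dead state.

Handle the two conditions separately and then intersect. The first has 3 states tracking the count of `x`s modulo 3; the second has 5 states tracking whether the input so far still matches the prefix `xyx`. A product state is a pair (one from each), accepting exactly when both do. Equivalent product states are then merged.
With 7 states:
        x   y  
>  S0   S1  S2 
   S1   S2  S3 
   S2   S2  S2 
   S3   S4  S2 
 * S4   S5  S4 
   S5   S6  S5 
   S6   S4  S6 
(> = start, * = accepting)

start=S0; accept=S4; S0-x->S1; S0-y->S2; S1-x->S2; S1-y->S3; S2-x->S2; S2-y->S2; S3-x->S4; S3-y->S2; S4-x->S5; S4-y->S4; S5-x->S6; S5-y->S5; S6-x->S4; S6-y->S6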